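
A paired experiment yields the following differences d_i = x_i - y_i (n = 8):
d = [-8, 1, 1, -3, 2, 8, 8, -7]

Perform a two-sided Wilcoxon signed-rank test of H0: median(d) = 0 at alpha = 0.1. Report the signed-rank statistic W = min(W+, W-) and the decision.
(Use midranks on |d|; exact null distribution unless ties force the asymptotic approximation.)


Step 1: Drop any zero differences (none here) and take |d_i|.
|d| = [8, 1, 1, 3, 2, 8, 8, 7]
Step 2: Midrank |d_i| (ties get averaged ranks).
ranks: |8|->7, |1|->1.5, |1|->1.5, |3|->4, |2|->3, |8|->7, |8|->7, |7|->5
Step 3: Attach original signs; sum ranks with positive sign and with negative sign.
W+ = 1.5 + 1.5 + 3 + 7 + 7 = 20
W- = 7 + 4 + 5 = 16
(Check: W+ + W- = 36 should equal n(n+1)/2 = 36.)
Step 4: Test statistic W = min(W+, W-) = 16.
Step 5: Ties in |d|, so use the tie-corrected normal approximation.
        E[W] = n(n+1)/4 = 8*9/4 = 18.
        Tie groups: |d|=1 (t=2), |d|=8 (t=3); sum(t^3 - t) = 30.
        Var[W] = n(n+1)(2n+1)/24 - sum(t^3-t)/48 = 1224/24 - 30/48 = 50.375.
        z = (W - E[W]) / sqrt(Var[W]) = (16 - 18) / 7.0975 = -0.2818.
        Two-sided p = 2*Phi(z) = 0.778106.
Step 6: alpha = 0.1. fail to reject H0.

W+ = 20, W- = 16, W = min = 16, p = 0.778106, fail to reject H0.


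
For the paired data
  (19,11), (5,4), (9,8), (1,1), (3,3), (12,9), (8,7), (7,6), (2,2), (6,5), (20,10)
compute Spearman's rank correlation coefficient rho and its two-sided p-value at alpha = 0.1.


Step 1: Rank x and y separately (midranks; no ties here).
rank(x): 19->10, 5->4, 9->8, 1->1, 3->3, 12->9, 8->7, 7->6, 2->2, 6->5, 20->11
rank(y): 11->11, 4->4, 8->8, 1->1, 3->3, 9->9, 7->7, 6->6, 2->2, 5->5, 10->10
Step 2: d_i = R_x(i) - R_y(i); compute d_i^2.
  (10-11)^2=1, (4-4)^2=0, (8-8)^2=0, (1-1)^2=0, (3-3)^2=0, (9-9)^2=0, (7-7)^2=0, (6-6)^2=0, (2-2)^2=0, (5-5)^2=0, (11-10)^2=1
sum(d^2) = 2.
Step 3: rho = 1 - 6*2 / (11*(11^2 - 1)) = 1 - 12/1320 = 0.990909.
Step 4: Under H0, t = rho * sqrt((n-2)/(1-rho^2)) = 22.0966 ~ t(9).
Step 5: Two-sided p-value from the t-distribution with 9 df = 0.000000.
Step 6: alpha = 0.1. reject H0.

rho = 0.9909, p = 0.000000, reject H0 at alpha = 0.1.


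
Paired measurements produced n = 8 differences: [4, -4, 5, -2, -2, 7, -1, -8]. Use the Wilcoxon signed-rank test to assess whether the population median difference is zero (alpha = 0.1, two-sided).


Step 1: Drop any zero differences (none here) and take |d_i|.
|d| = [4, 4, 5, 2, 2, 7, 1, 8]
Step 2: Midrank |d_i| (ties get averaged ranks).
ranks: |4|->4.5, |4|->4.5, |5|->6, |2|->2.5, |2|->2.5, |7|->7, |1|->1, |8|->8
Step 3: Attach original signs; sum ranks with positive sign and with negative sign.
W+ = 4.5 + 6 + 7 = 17.5
W- = 4.5 + 2.5 + 2.5 + 1 + 8 = 18.5
(Check: W+ + W- = 36 should equal n(n+1)/2 = 36.)
Step 4: Test statistic W = min(W+, W-) = 17.5.
Step 5: Ties in |d|, so use the tie-corrected normal approximation.
        E[W] = n(n+1)/4 = 8*9/4 = 18.
        Tie groups: |d|=2 (t=2), |d|=4 (t=2); sum(t^3 - t) = 12.
        Var[W] = n(n+1)(2n+1)/24 - sum(t^3-t)/48 = 1224/24 - 12/48 = 50.75.
        z = (W - E[W]) / sqrt(Var[W]) = (17.5 - 18) / 7.1239 = -0.0702.
        Two-sided p = 2*Phi(z) = 0.944045.
Step 6: alpha = 0.1. fail to reject H0.

W+ = 17.5, W- = 18.5, W = min = 17.5, p = 0.944045, fail to reject H0.


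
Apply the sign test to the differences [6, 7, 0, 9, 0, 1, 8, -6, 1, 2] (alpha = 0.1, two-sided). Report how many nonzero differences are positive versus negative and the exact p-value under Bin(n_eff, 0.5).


Step 1: Discard zero differences. Original n = 10; n_eff = number of nonzero differences = 8.
Nonzero differences (with sign): +6, +7, +9, +1, +8, -6, +1, +2
Step 2: Count signs: positive = 7, negative = 1.
Step 3: Under H0: P(positive) = 0.5, so the number of positives S ~ Bin(8, 0.5).
Step 4: Two-sided exact p-value = sum of Bin(8,0.5) probabilities at or below the observed probability = 0.070312.
Step 5: alpha = 0.1. reject H0.

n_eff = 8, pos = 7, neg = 1, p = 0.070312, reject H0.


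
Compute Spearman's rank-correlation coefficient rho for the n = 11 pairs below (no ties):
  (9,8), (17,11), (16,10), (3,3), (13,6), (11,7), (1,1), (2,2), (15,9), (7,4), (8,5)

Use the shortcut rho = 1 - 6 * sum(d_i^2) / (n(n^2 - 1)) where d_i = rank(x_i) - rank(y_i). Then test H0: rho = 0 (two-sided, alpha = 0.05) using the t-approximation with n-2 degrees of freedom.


Step 1: Rank x and y separately (midranks; no ties here).
rank(x): 9->6, 17->11, 16->10, 3->3, 13->8, 11->7, 1->1, 2->2, 15->9, 7->4, 8->5
rank(y): 8->8, 11->11, 10->10, 3->3, 6->6, 7->7, 1->1, 2->2, 9->9, 4->4, 5->5
Step 2: d_i = R_x(i) - R_y(i); compute d_i^2.
  (6-8)^2=4, (11-11)^2=0, (10-10)^2=0, (3-3)^2=0, (8-6)^2=4, (7-7)^2=0, (1-1)^2=0, (2-2)^2=0, (9-9)^2=0, (4-4)^2=0, (5-5)^2=0
sum(d^2) = 8.
Step 3: rho = 1 - 6*8 / (11*(11^2 - 1)) = 1 - 48/1320 = 0.963636.
Step 4: Under H0, t = rho * sqrt((n-2)/(1-rho^2)) = 10.8186 ~ t(9).
Step 5: Two-sided p-value from the t-distribution with 9 df = 0.000002.
Step 6: alpha = 0.05. reject H0.

rho = 0.9636, p = 0.000002, reject H0 at alpha = 0.05.


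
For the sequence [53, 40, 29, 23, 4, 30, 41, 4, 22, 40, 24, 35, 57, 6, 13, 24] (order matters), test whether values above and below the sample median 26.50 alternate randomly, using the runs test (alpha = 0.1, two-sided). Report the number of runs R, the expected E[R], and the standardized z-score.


Step 1: Compute median = 26.50; label A = above, B = below.
Labels in order: AAABBAABBABAABBB  (n_A = 8, n_B = 8)
Step 2: Count runs R = 8.
Step 3: Under H0 (random ordering), E[R] = 2*n_A*n_B/(n_A+n_B) + 1 = 2*8*8/16 + 1 = 9.0000.
        Var[R] = 2*n_A*n_B*(2*n_A*n_B - n_A - n_B) / ((n_A+n_B)^2 * (n_A+n_B-1)) = 14336/3840 = 3.7333.
        SD[R] = 1.9322.
Step 4: Continuity-corrected z = (R + 0.5 - E[R]) / SD[R] = (8 + 0.5 - 9.0000) / 1.9322 = -0.2588.
Step 5: Two-sided p-value via normal approximation = 2*(1 - Phi(|z|)) = 0.795809.
Step 6: alpha = 0.1. fail to reject H0.

R = 8, z = -0.2588, p = 0.795809, fail to reject H0.


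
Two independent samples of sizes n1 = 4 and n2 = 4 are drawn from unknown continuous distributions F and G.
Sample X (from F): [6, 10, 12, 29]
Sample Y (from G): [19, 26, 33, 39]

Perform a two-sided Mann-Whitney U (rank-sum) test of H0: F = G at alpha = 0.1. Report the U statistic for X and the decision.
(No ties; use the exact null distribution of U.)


Step 1: Combine and sort all 8 observations; assign midranks.
sorted (value, group): (6,X), (10,X), (12,X), (19,Y), (26,Y), (29,X), (33,Y), (39,Y)
ranks: 6->1, 10->2, 12->3, 19->4, 26->5, 29->6, 33->7, 39->8
Step 2: Rank sum for X: R1 = 1 + 2 + 3 + 6 = 12.
Step 3: U_X = R1 - n1(n1+1)/2 = 12 - 4*5/2 = 12 - 10 = 2.
       U_Y = n1*n2 - U_X = 16 - 2 = 14.
Step 4: No ties, so the exact null distribution of U (based on enumerating the C(8,4) = 70 equally likely rank assignments) gives the two-sided p-value.
Step 5: p-value = 0.114286; compare to alpha = 0.1. fail to reject H0.

U_X = 2, p = 0.114286, fail to reject H0 at alpha = 0.1.


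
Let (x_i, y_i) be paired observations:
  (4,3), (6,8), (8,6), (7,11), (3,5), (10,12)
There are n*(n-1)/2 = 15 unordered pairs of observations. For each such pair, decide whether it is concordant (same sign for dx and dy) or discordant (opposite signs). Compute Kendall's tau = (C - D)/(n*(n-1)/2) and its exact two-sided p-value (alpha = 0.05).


Step 1: Enumerate the 15 unordered pairs (i,j) with i<j and classify each by sign(x_j-x_i) * sign(y_j-y_i).
  (1,2):dx=+2,dy=+5->C; (1,3):dx=+4,dy=+3->C; (1,4):dx=+3,dy=+8->C; (1,5):dx=-1,dy=+2->D
  (1,6):dx=+6,dy=+9->C; (2,3):dx=+2,dy=-2->D; (2,4):dx=+1,dy=+3->C; (2,5):dx=-3,dy=-3->C
  (2,6):dx=+4,dy=+4->C; (3,4):dx=-1,dy=+5->D; (3,5):dx=-5,dy=-1->C; (3,6):dx=+2,dy=+6->C
  (4,5):dx=-4,dy=-6->C; (4,6):dx=+3,dy=+1->C; (5,6):dx=+7,dy=+7->C
Step 2: C = 12, D = 3, total pairs = 15.
Step 3: tau = (C - D)/(n(n-1)/2) = (12 - 3)/15 = 0.600000.
Step 4: Exact two-sided p-value (enumerate n! = 720 permutations of y under H0): p = 0.136111.
Step 5: alpha = 0.05. fail to reject H0.

tau_b = 0.6000 (C=12, D=3), p = 0.136111, fail to reject H0.


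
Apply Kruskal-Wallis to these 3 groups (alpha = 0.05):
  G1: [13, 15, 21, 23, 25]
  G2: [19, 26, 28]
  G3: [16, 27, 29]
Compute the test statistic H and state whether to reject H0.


Step 1: Combine all N = 11 observations and assign midranks.
sorted (value, group, rank): (13,G1,1), (15,G1,2), (16,G3,3), (19,G2,4), (21,G1,5), (23,G1,6), (25,G1,7), (26,G2,8), (27,G3,9), (28,G2,10), (29,G3,11)
Step 2: Sum ranks within each group.
R_1 = 21 (n_1 = 5)
R_2 = 22 (n_2 = 3)
R_3 = 23 (n_3 = 3)
Step 3: H = 12/(N(N+1)) * sum(R_i^2/n_i) - 3(N+1)
     = 12/(11*12) * (21^2/5 + 22^2/3 + 23^2/3) - 3*12
     = 0.090909 * 425.867 - 36
     = 2.715152.
Step 4: No ties, so H is used without correction.
Step 5: Under H0, H ~ chi^2(2); p-value = 0.257284.
Step 6: alpha = 0.05. fail to reject H0.

H = 2.7152, df = 2, p = 0.257284, fail to reject H0.


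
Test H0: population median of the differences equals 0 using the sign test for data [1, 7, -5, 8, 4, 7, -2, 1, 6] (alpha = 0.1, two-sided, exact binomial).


Step 1: Discard zero differences. Original n = 9; n_eff = number of nonzero differences = 9.
Nonzero differences (with sign): +1, +7, -5, +8, +4, +7, -2, +1, +6
Step 2: Count signs: positive = 7, negative = 2.
Step 3: Under H0: P(positive) = 0.5, so the number of positives S ~ Bin(9, 0.5).
Step 4: Two-sided exact p-value = sum of Bin(9,0.5) probabilities at or below the observed probability = 0.179688.
Step 5: alpha = 0.1. fail to reject H0.

n_eff = 9, pos = 7, neg = 2, p = 0.179688, fail to reject H0.


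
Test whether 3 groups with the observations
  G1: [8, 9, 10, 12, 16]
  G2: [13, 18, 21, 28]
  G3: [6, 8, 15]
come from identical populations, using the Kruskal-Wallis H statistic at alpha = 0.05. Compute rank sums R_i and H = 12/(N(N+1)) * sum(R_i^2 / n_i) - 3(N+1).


Step 1: Combine all N = 12 observations and assign midranks.
sorted (value, group, rank): (6,G3,1), (8,G1,2.5), (8,G3,2.5), (9,G1,4), (10,G1,5), (12,G1,6), (13,G2,7), (15,G3,8), (16,G1,9), (18,G2,10), (21,G2,11), (28,G2,12)
Step 2: Sum ranks within each group.
R_1 = 26.5 (n_1 = 5)
R_2 = 40 (n_2 = 4)
R_3 = 11.5 (n_3 = 3)
Step 3: H = 12/(N(N+1)) * sum(R_i^2/n_i) - 3(N+1)
     = 12/(12*13) * (26.5^2/5 + 40^2/4 + 11.5^2/3) - 3*13
     = 0.076923 * 584.533 - 39
     = 5.964103.
Step 4: Ties present; correction factor C = 1 - 6/(12^3 - 12) = 0.996503. Corrected H = 5.964103 / 0.996503 = 5.985029.
Step 5: Under H0, H ~ chi^2(2); p-value = 0.050161.
Step 6: alpha = 0.05. fail to reject H0.

H = 5.9850, df = 2, p = 0.050161, fail to reject H0.


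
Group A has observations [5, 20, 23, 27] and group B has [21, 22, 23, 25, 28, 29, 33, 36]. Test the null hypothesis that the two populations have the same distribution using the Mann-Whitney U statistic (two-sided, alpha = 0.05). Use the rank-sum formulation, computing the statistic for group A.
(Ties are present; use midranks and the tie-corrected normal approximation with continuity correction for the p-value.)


Step 1: Combine and sort all 12 observations; assign midranks.
sorted (value, group): (5,X), (20,X), (21,Y), (22,Y), (23,X), (23,Y), (25,Y), (27,X), (28,Y), (29,Y), (33,Y), (36,Y)
ranks: 5->1, 20->2, 21->3, 22->4, 23->5.5, 23->5.5, 25->7, 27->8, 28->9, 29->10, 33->11, 36->12
Step 2: Rank sum for X: R1 = 1 + 2 + 5.5 + 8 = 16.5.
Step 3: U_X = R1 - n1(n1+1)/2 = 16.5 - 4*5/2 = 16.5 - 10 = 6.5.
       U_Y = n1*n2 - U_X = 32 - 6.5 = 25.5.
Step 4: Ties are present, so use the tie-corrected normal approximation (with continuity correction) for the p-value.
Step 5: p-value = 0.125707; compare to alpha = 0.05. fail to reject H0.

U_X = 6.5, p = 0.125707, fail to reject H0 at alpha = 0.05.


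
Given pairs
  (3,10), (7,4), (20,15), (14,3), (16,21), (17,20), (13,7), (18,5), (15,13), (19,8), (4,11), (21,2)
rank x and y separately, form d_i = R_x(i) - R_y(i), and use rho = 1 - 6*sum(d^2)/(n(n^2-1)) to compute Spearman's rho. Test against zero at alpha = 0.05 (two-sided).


Step 1: Rank x and y separately (midranks; no ties here).
rank(x): 3->1, 7->3, 20->11, 14->5, 16->7, 17->8, 13->4, 18->9, 15->6, 19->10, 4->2, 21->12
rank(y): 10->7, 4->3, 15->10, 3->2, 21->12, 20->11, 7->5, 5->4, 13->9, 8->6, 11->8, 2->1
Step 2: d_i = R_x(i) - R_y(i); compute d_i^2.
  (1-7)^2=36, (3-3)^2=0, (11-10)^2=1, (5-2)^2=9, (7-12)^2=25, (8-11)^2=9, (4-5)^2=1, (9-4)^2=25, (6-9)^2=9, (10-6)^2=16, (2-8)^2=36, (12-1)^2=121
sum(d^2) = 288.
Step 3: rho = 1 - 6*288 / (12*(12^2 - 1)) = 1 - 1728/1716 = -0.006993.
Step 4: Under H0, t = rho * sqrt((n-2)/(1-rho^2)) = -0.0221 ~ t(10).
Step 5: Two-sided p-value from the t-distribution with 10 df = 0.982792.
Step 6: alpha = 0.05. fail to reject H0.

rho = -0.0070, p = 0.982792, fail to reject H0 at alpha = 0.05.


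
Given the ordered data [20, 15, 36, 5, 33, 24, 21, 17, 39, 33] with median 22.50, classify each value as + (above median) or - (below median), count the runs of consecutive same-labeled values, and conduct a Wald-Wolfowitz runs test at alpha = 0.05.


Step 1: Compute median = 22.50; label A = above, B = below.
Labels in order: BBABAABBAA  (n_A = 5, n_B = 5)
Step 2: Count runs R = 6.
Step 3: Under H0 (random ordering), E[R] = 2*n_A*n_B/(n_A+n_B) + 1 = 2*5*5/10 + 1 = 6.0000.
        Var[R] = 2*n_A*n_B*(2*n_A*n_B - n_A - n_B) / ((n_A+n_B)^2 * (n_A+n_B-1)) = 2000/900 = 2.2222.
        SD[R] = 1.4907.
Step 4: R = E[R], so z = 0 with no continuity correction.
Step 5: Two-sided p-value via normal approximation = 2*(1 - Phi(|z|)) = 1.000000.
Step 6: alpha = 0.05. fail to reject H0.

R = 6, z = 0.0000, p = 1.000000, fail to reject H0.


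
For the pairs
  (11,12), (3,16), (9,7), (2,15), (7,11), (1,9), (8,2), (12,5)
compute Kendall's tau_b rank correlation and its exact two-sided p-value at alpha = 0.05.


Step 1: Enumerate the 28 unordered pairs (i,j) with i<j and classify each by sign(x_j-x_i) * sign(y_j-y_i).
  (1,2):dx=-8,dy=+4->D; (1,3):dx=-2,dy=-5->C; (1,4):dx=-9,dy=+3->D; (1,5):dx=-4,dy=-1->C
  (1,6):dx=-10,dy=-3->C; (1,7):dx=-3,dy=-10->C; (1,8):dx=+1,dy=-7->D; (2,3):dx=+6,dy=-9->D
  (2,4):dx=-1,dy=-1->C; (2,5):dx=+4,dy=-5->D; (2,6):dx=-2,dy=-7->C; (2,7):dx=+5,dy=-14->D
  (2,8):dx=+9,dy=-11->D; (3,4):dx=-7,dy=+8->D; (3,5):dx=-2,dy=+4->D; (3,6):dx=-8,dy=+2->D
  (3,7):dx=-1,dy=-5->C; (3,8):dx=+3,dy=-2->D; (4,5):dx=+5,dy=-4->D; (4,6):dx=-1,dy=-6->C
  (4,7):dx=+6,dy=-13->D; (4,8):dx=+10,dy=-10->D; (5,6):dx=-6,dy=-2->C; (5,7):dx=+1,dy=-9->D
  (5,8):dx=+5,dy=-6->D; (6,7):dx=+7,dy=-7->D; (6,8):dx=+11,dy=-4->D; (7,8):dx=+4,dy=+3->C
Step 2: C = 10, D = 18, total pairs = 28.
Step 3: tau = (C - D)/(n(n-1)/2) = (10 - 18)/28 = -0.285714.
Step 4: Exact two-sided p-value (enumerate n! = 40320 permutations of y under H0): p = 0.398760.
Step 5: alpha = 0.05. fail to reject H0.

tau_b = -0.2857 (C=10, D=18), p = 0.398760, fail to reject H0.


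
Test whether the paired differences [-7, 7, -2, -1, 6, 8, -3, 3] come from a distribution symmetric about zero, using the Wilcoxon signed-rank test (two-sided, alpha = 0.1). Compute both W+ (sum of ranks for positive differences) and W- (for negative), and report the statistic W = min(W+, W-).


Step 1: Drop any zero differences (none here) and take |d_i|.
|d| = [7, 7, 2, 1, 6, 8, 3, 3]
Step 2: Midrank |d_i| (ties get averaged ranks).
ranks: |7|->6.5, |7|->6.5, |2|->2, |1|->1, |6|->5, |8|->8, |3|->3.5, |3|->3.5
Step 3: Attach original signs; sum ranks with positive sign and with negative sign.
W+ = 6.5 + 5 + 8 + 3.5 = 23
W- = 6.5 + 2 + 1 + 3.5 = 13
(Check: W+ + W- = 36 should equal n(n+1)/2 = 36.)
Step 4: Test statistic W = min(W+, W-) = 13.
Step 5: Ties in |d|, so use the tie-corrected normal approximation.
        E[W] = n(n+1)/4 = 8*9/4 = 18.
        Tie groups: |d|=3 (t=2), |d|=7 (t=2); sum(t^3 - t) = 12.
        Var[W] = n(n+1)(2n+1)/24 - sum(t^3-t)/48 = 1224/24 - 12/48 = 50.75.
        z = (W - E[W]) / sqrt(Var[W]) = (13 - 18) / 7.1239 = -0.7019.
        Two-sided p = 2*Phi(z) = 0.482765.
Step 6: alpha = 0.1. fail to reject H0.

W+ = 23, W- = 13, W = min = 13, p = 0.482765, fail to reject H0.


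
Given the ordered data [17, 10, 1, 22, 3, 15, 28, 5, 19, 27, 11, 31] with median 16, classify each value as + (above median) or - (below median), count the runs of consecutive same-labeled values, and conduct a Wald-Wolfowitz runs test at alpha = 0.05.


Step 1: Compute median = 16; label A = above, B = below.
Labels in order: ABBABBABAABA  (n_A = 6, n_B = 6)
Step 2: Count runs R = 9.
Step 3: Under H0 (random ordering), E[R] = 2*n_A*n_B/(n_A+n_B) + 1 = 2*6*6/12 + 1 = 7.0000.
        Var[R] = 2*n_A*n_B*(2*n_A*n_B - n_A - n_B) / ((n_A+n_B)^2 * (n_A+n_B-1)) = 4320/1584 = 2.7273.
        SD[R] = 1.6514.
Step 4: Continuity-corrected z = (R - 0.5 - E[R]) / SD[R] = (9 - 0.5 - 7.0000) / 1.6514 = 0.9083.
Step 5: Two-sided p-value via normal approximation = 2*(1 - Phi(|z|)) = 0.363722.
Step 6: alpha = 0.05. fail to reject H0.

R = 9, z = 0.9083, p = 0.363722, fail to reject H0.


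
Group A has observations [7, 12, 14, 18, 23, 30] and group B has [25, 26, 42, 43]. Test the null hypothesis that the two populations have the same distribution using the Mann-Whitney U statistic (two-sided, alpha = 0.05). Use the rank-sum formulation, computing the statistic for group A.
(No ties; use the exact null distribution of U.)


Step 1: Combine and sort all 10 observations; assign midranks.
sorted (value, group): (7,X), (12,X), (14,X), (18,X), (23,X), (25,Y), (26,Y), (30,X), (42,Y), (43,Y)
ranks: 7->1, 12->2, 14->3, 18->4, 23->5, 25->6, 26->7, 30->8, 42->9, 43->10
Step 2: Rank sum for X: R1 = 1 + 2 + 3 + 4 + 5 + 8 = 23.
Step 3: U_X = R1 - n1(n1+1)/2 = 23 - 6*7/2 = 23 - 21 = 2.
       U_Y = n1*n2 - U_X = 24 - 2 = 22.
Step 4: No ties, so the exact null distribution of U (based on enumerating the C(10,6) = 210 equally likely rank assignments) gives the two-sided p-value.
Step 5: p-value = 0.038095; compare to alpha = 0.05. reject H0.

U_X = 2, p = 0.038095, reject H0 at alpha = 0.05.


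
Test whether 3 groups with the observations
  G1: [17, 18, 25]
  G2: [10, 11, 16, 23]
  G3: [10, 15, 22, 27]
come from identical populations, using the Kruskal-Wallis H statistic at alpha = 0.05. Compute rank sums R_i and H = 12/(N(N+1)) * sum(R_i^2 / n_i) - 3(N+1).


Step 1: Combine all N = 11 observations and assign midranks.
sorted (value, group, rank): (10,G2,1.5), (10,G3,1.5), (11,G2,3), (15,G3,4), (16,G2,5), (17,G1,6), (18,G1,7), (22,G3,8), (23,G2,9), (25,G1,10), (27,G3,11)
Step 2: Sum ranks within each group.
R_1 = 23 (n_1 = 3)
R_2 = 18.5 (n_2 = 4)
R_3 = 24.5 (n_3 = 4)
Step 3: H = 12/(N(N+1)) * sum(R_i^2/n_i) - 3(N+1)
     = 12/(11*12) * (23^2/3 + 18.5^2/4 + 24.5^2/4) - 3*12
     = 0.090909 * 411.958 - 36
     = 1.450758.
Step 4: Ties present; correction factor C = 1 - 6/(11^3 - 11) = 0.995455. Corrected H = 1.450758 / 0.995455 = 1.457382.
Step 5: Under H0, H ~ chi^2(2); p-value = 0.482540.
Step 6: alpha = 0.05. fail to reject H0.

H = 1.4574, df = 2, p = 0.482540, fail to reject H0.


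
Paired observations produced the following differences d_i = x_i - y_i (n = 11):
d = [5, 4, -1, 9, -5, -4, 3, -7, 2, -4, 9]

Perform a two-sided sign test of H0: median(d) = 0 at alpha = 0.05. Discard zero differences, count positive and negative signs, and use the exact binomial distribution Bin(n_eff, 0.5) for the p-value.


Step 1: Discard zero differences. Original n = 11; n_eff = number of nonzero differences = 11.
Nonzero differences (with sign): +5, +4, -1, +9, -5, -4, +3, -7, +2, -4, +9
Step 2: Count signs: positive = 6, negative = 5.
Step 3: Under H0: P(positive) = 0.5, so the number of positives S ~ Bin(11, 0.5).
Step 4: Two-sided exact p-value = sum of Bin(11,0.5) probabilities at or below the observed probability = 1.000000.
Step 5: alpha = 0.05. fail to reject H0.

n_eff = 11, pos = 6, neg = 5, p = 1.000000, fail to reject H0.


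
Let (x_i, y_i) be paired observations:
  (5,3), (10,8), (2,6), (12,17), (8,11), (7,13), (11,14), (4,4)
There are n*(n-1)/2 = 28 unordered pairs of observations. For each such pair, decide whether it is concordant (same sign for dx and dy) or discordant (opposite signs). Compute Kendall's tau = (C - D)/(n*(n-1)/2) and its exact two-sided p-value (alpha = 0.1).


Step 1: Enumerate the 28 unordered pairs (i,j) with i<j and classify each by sign(x_j-x_i) * sign(y_j-y_i).
  (1,2):dx=+5,dy=+5->C; (1,3):dx=-3,dy=+3->D; (1,4):dx=+7,dy=+14->C; (1,5):dx=+3,dy=+8->C
  (1,6):dx=+2,dy=+10->C; (1,7):dx=+6,dy=+11->C; (1,8):dx=-1,dy=+1->D; (2,3):dx=-8,dy=-2->C
  (2,4):dx=+2,dy=+9->C; (2,5):dx=-2,dy=+3->D; (2,6):dx=-3,dy=+5->D; (2,7):dx=+1,dy=+6->C
  (2,8):dx=-6,dy=-4->C; (3,4):dx=+10,dy=+11->C; (3,5):dx=+6,dy=+5->C; (3,6):dx=+5,dy=+7->C
  (3,7):dx=+9,dy=+8->C; (3,8):dx=+2,dy=-2->D; (4,5):dx=-4,dy=-6->C; (4,6):dx=-5,dy=-4->C
  (4,7):dx=-1,dy=-3->C; (4,8):dx=-8,dy=-13->C; (5,6):dx=-1,dy=+2->D; (5,7):dx=+3,dy=+3->C
  (5,8):dx=-4,dy=-7->C; (6,7):dx=+4,dy=+1->C; (6,8):dx=-3,dy=-9->C; (7,8):dx=-7,dy=-10->C
Step 2: C = 22, D = 6, total pairs = 28.
Step 3: tau = (C - D)/(n(n-1)/2) = (22 - 6)/28 = 0.571429.
Step 4: Exact two-sided p-value (enumerate n! = 40320 permutations of y under H0): p = 0.061012.
Step 5: alpha = 0.1. reject H0.

tau_b = 0.5714 (C=22, D=6), p = 0.061012, reject H0.


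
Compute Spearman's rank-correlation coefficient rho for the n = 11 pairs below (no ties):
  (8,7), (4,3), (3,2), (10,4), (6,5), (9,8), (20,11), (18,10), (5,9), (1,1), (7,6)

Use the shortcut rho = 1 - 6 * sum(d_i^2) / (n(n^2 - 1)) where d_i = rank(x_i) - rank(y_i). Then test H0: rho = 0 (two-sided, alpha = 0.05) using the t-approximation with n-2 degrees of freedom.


Step 1: Rank x and y separately (midranks; no ties here).
rank(x): 8->7, 4->3, 3->2, 10->9, 6->5, 9->8, 20->11, 18->10, 5->4, 1->1, 7->6
rank(y): 7->7, 3->3, 2->2, 4->4, 5->5, 8->8, 11->11, 10->10, 9->9, 1->1, 6->6
Step 2: d_i = R_x(i) - R_y(i); compute d_i^2.
  (7-7)^2=0, (3-3)^2=0, (2-2)^2=0, (9-4)^2=25, (5-5)^2=0, (8-8)^2=0, (11-11)^2=0, (10-10)^2=0, (4-9)^2=25, (1-1)^2=0, (6-6)^2=0
sum(d^2) = 50.
Step 3: rho = 1 - 6*50 / (11*(11^2 - 1)) = 1 - 300/1320 = 0.772727.
Step 4: Under H0, t = rho * sqrt((n-2)/(1-rho^2)) = 3.6522 ~ t(9).
Step 5: Two-sided p-value from the t-distribution with 9 df = 0.005299.
Step 6: alpha = 0.05. reject H0.

rho = 0.7727, p = 0.005299, reject H0 at alpha = 0.05.


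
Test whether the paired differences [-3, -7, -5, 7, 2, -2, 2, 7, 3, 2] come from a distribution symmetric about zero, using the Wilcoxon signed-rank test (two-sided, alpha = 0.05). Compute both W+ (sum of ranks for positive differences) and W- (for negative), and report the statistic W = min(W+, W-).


Step 1: Drop any zero differences (none here) and take |d_i|.
|d| = [3, 7, 5, 7, 2, 2, 2, 7, 3, 2]
Step 2: Midrank |d_i| (ties get averaged ranks).
ranks: |3|->5.5, |7|->9, |5|->7, |7|->9, |2|->2.5, |2|->2.5, |2|->2.5, |7|->9, |3|->5.5, |2|->2.5
Step 3: Attach original signs; sum ranks with positive sign and with negative sign.
W+ = 9 + 2.5 + 2.5 + 9 + 5.5 + 2.5 = 31
W- = 5.5 + 9 + 7 + 2.5 = 24
(Check: W+ + W- = 55 should equal n(n+1)/2 = 55.)
Step 4: Test statistic W = min(W+, W-) = 24.
Step 5: Ties in |d|, so use the tie-corrected normal approximation.
        E[W] = n(n+1)/4 = 10*11/4 = 27.5.
        Tie groups: |d|=2 (t=4), |d|=3 (t=2), |d|=7 (t=3); sum(t^3 - t) = 90.
        Var[W] = n(n+1)(2n+1)/24 - sum(t^3-t)/48 = 2310/24 - 90/48 = 94.375.
        z = (W - E[W]) / sqrt(Var[W]) = (24 - 27.5) / 9.7147 = -0.3603.
        Two-sided p = 2*Phi(z) = 0.718638.
Step 6: alpha = 0.05. fail to reject H0.

W+ = 31, W- = 24, W = min = 24, p = 0.718638, fail to reject H0.


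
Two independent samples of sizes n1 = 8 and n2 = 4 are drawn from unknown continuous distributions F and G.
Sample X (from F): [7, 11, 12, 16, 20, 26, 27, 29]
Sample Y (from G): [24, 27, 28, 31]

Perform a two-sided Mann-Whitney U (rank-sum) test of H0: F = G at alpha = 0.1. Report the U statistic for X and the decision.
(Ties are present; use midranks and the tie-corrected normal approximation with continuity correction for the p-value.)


Step 1: Combine and sort all 12 observations; assign midranks.
sorted (value, group): (7,X), (11,X), (12,X), (16,X), (20,X), (24,Y), (26,X), (27,X), (27,Y), (28,Y), (29,X), (31,Y)
ranks: 7->1, 11->2, 12->3, 16->4, 20->5, 24->6, 26->7, 27->8.5, 27->8.5, 28->10, 29->11, 31->12
Step 2: Rank sum for X: R1 = 1 + 2 + 3 + 4 + 5 + 7 + 8.5 + 11 = 41.5.
Step 3: U_X = R1 - n1(n1+1)/2 = 41.5 - 8*9/2 = 41.5 - 36 = 5.5.
       U_Y = n1*n2 - U_X = 32 - 5.5 = 26.5.
Step 4: Ties are present, so use the tie-corrected normal approximation (with continuity correction) for the p-value.
Step 5: p-value = 0.088869; compare to alpha = 0.1. reject H0.

U_X = 5.5, p = 0.088869, reject H0 at alpha = 0.1.


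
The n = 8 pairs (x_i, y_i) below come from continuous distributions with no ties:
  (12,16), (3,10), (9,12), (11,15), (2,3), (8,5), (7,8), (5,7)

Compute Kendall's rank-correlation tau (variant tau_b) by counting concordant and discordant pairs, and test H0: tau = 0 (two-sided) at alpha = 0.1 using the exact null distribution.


Step 1: Enumerate the 28 unordered pairs (i,j) with i<j and classify each by sign(x_j-x_i) * sign(y_j-y_i).
  (1,2):dx=-9,dy=-6->C; (1,3):dx=-3,dy=-4->C; (1,4):dx=-1,dy=-1->C; (1,5):dx=-10,dy=-13->C
  (1,6):dx=-4,dy=-11->C; (1,7):dx=-5,dy=-8->C; (1,8):dx=-7,dy=-9->C; (2,3):dx=+6,dy=+2->C
  (2,4):dx=+8,dy=+5->C; (2,5):dx=-1,dy=-7->C; (2,6):dx=+5,dy=-5->D; (2,7):dx=+4,dy=-2->D
  (2,8):dx=+2,dy=-3->D; (3,4):dx=+2,dy=+3->C; (3,5):dx=-7,dy=-9->C; (3,6):dx=-1,dy=-7->C
  (3,7):dx=-2,dy=-4->C; (3,8):dx=-4,dy=-5->C; (4,5):dx=-9,dy=-12->C; (4,6):dx=-3,dy=-10->C
  (4,7):dx=-4,dy=-7->C; (4,8):dx=-6,dy=-8->C; (5,6):dx=+6,dy=+2->C; (5,7):dx=+5,dy=+5->C
  (5,8):dx=+3,dy=+4->C; (6,7):dx=-1,dy=+3->D; (6,8):dx=-3,dy=+2->D; (7,8):dx=-2,dy=-1->C
Step 2: C = 23, D = 5, total pairs = 28.
Step 3: tau = (C - D)/(n(n-1)/2) = (23 - 5)/28 = 0.642857.
Step 4: Exact two-sided p-value (enumerate n! = 40320 permutations of y under H0): p = 0.031151.
Step 5: alpha = 0.1. reject H0.

tau_b = 0.6429 (C=23, D=5), p = 0.031151, reject H0.


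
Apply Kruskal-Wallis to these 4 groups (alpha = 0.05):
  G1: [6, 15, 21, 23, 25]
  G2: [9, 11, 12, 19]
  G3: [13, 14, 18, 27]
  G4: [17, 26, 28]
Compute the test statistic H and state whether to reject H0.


Step 1: Combine all N = 16 observations and assign midranks.
sorted (value, group, rank): (6,G1,1), (9,G2,2), (11,G2,3), (12,G2,4), (13,G3,5), (14,G3,6), (15,G1,7), (17,G4,8), (18,G3,9), (19,G2,10), (21,G1,11), (23,G1,12), (25,G1,13), (26,G4,14), (27,G3,15), (28,G4,16)
Step 2: Sum ranks within each group.
R_1 = 44 (n_1 = 5)
R_2 = 19 (n_2 = 4)
R_3 = 35 (n_3 = 4)
R_4 = 38 (n_4 = 3)
Step 3: H = 12/(N(N+1)) * sum(R_i^2/n_i) - 3(N+1)
     = 12/(16*17) * (44^2/5 + 19^2/4 + 35^2/4 + 38^2/3) - 3*17
     = 0.044118 * 1265.03 - 51
     = 4.810294.
Step 4: No ties, so H is used without correction.
Step 5: Under H0, H ~ chi^2(3); p-value = 0.186227.
Step 6: alpha = 0.05. fail to reject H0.

H = 4.8103, df = 3, p = 0.186227, fail to reject H0.


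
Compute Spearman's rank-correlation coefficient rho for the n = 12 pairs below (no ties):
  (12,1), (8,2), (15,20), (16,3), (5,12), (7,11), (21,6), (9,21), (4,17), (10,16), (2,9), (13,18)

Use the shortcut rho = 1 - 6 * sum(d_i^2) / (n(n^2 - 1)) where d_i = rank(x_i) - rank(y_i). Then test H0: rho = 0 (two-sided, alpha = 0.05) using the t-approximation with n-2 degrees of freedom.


Step 1: Rank x and y separately (midranks; no ties here).
rank(x): 12->8, 8->5, 15->10, 16->11, 5->3, 7->4, 21->12, 9->6, 4->2, 10->7, 2->1, 13->9
rank(y): 1->1, 2->2, 20->11, 3->3, 12->7, 11->6, 6->4, 21->12, 17->9, 16->8, 9->5, 18->10
Step 2: d_i = R_x(i) - R_y(i); compute d_i^2.
  (8-1)^2=49, (5-2)^2=9, (10-11)^2=1, (11-3)^2=64, (3-7)^2=16, (4-6)^2=4, (12-4)^2=64, (6-12)^2=36, (2-9)^2=49, (7-8)^2=1, (1-5)^2=16, (9-10)^2=1
sum(d^2) = 310.
Step 3: rho = 1 - 6*310 / (12*(12^2 - 1)) = 1 - 1860/1716 = -0.083916.
Step 4: Under H0, t = rho * sqrt((n-2)/(1-rho^2)) = -0.2663 ~ t(10).
Step 5: Two-sided p-value from the t-distribution with 10 df = 0.795415.
Step 6: alpha = 0.05. fail to reject H0.

rho = -0.0839, p = 0.795415, fail to reject H0 at alpha = 0.05.


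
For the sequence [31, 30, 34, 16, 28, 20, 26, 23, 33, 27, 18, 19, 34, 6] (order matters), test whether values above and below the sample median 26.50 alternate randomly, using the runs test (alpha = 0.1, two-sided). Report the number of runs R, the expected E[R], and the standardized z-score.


Step 1: Compute median = 26.50; label A = above, B = below.
Labels in order: AAABABBBAABBAB  (n_A = 7, n_B = 7)
Step 2: Count runs R = 8.
Step 3: Under H0 (random ordering), E[R] = 2*n_A*n_B/(n_A+n_B) + 1 = 2*7*7/14 + 1 = 8.0000.
        Var[R] = 2*n_A*n_B*(2*n_A*n_B - n_A - n_B) / ((n_A+n_B)^2 * (n_A+n_B-1)) = 8232/2548 = 3.2308.
        SD[R] = 1.7974.
Step 4: R = E[R], so z = 0 with no continuity correction.
Step 5: Two-sided p-value via normal approximation = 2*(1 - Phi(|z|)) = 1.000000.
Step 6: alpha = 0.1. fail to reject H0.

R = 8, z = 0.0000, p = 1.000000, fail to reject H0.


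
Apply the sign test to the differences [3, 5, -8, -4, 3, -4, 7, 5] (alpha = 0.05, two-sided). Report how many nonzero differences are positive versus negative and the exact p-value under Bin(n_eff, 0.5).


Step 1: Discard zero differences. Original n = 8; n_eff = number of nonzero differences = 8.
Nonzero differences (with sign): +3, +5, -8, -4, +3, -4, +7, +5
Step 2: Count signs: positive = 5, negative = 3.
Step 3: Under H0: P(positive) = 0.5, so the number of positives S ~ Bin(8, 0.5).
Step 4: Two-sided exact p-value = sum of Bin(8,0.5) probabilities at or below the observed probability = 0.726562.
Step 5: alpha = 0.05. fail to reject H0.

n_eff = 8, pos = 5, neg = 3, p = 0.726562, fail to reject H0.


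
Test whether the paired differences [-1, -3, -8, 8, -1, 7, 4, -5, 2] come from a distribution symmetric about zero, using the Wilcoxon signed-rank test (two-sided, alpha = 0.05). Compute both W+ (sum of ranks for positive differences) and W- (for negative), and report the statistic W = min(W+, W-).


Step 1: Drop any zero differences (none here) and take |d_i|.
|d| = [1, 3, 8, 8, 1, 7, 4, 5, 2]
Step 2: Midrank |d_i| (ties get averaged ranks).
ranks: |1|->1.5, |3|->4, |8|->8.5, |8|->8.5, |1|->1.5, |7|->7, |4|->5, |5|->6, |2|->3
Step 3: Attach original signs; sum ranks with positive sign and with negative sign.
W+ = 8.5 + 7 + 5 + 3 = 23.5
W- = 1.5 + 4 + 8.5 + 1.5 + 6 = 21.5
(Check: W+ + W- = 45 should equal n(n+1)/2 = 45.)
Step 4: Test statistic W = min(W+, W-) = 21.5.
Step 5: Ties in |d|, so use the tie-corrected normal approximation.
        E[W] = n(n+1)/4 = 9*10/4 = 22.5.
        Tie groups: |d|=1 (t=2), |d|=8 (t=2); sum(t^3 - t) = 12.
        Var[W] = n(n+1)(2n+1)/24 - sum(t^3-t)/48 = 1710/24 - 12/48 = 71.
        z = (W - E[W]) / sqrt(Var[W]) = (21.5 - 22.5) / 8.4261 = -0.1187.
        Two-sided p = 2*Phi(z) = 0.905530.
Step 6: alpha = 0.05. fail to reject H0.

W+ = 23.5, W- = 21.5, W = min = 21.5, p = 0.905530, fail to reject H0.


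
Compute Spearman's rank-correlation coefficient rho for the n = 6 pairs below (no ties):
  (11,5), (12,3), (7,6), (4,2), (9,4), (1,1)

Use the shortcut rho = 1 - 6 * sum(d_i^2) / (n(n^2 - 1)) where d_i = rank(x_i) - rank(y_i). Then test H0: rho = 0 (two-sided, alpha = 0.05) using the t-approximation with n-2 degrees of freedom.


Step 1: Rank x and y separately (midranks; no ties here).
rank(x): 11->5, 12->6, 7->3, 4->2, 9->4, 1->1
rank(y): 5->5, 3->3, 6->6, 2->2, 4->4, 1->1
Step 2: d_i = R_x(i) - R_y(i); compute d_i^2.
  (5-5)^2=0, (6-3)^2=9, (3-6)^2=9, (2-2)^2=0, (4-4)^2=0, (1-1)^2=0
sum(d^2) = 18.
Step 3: rho = 1 - 6*18 / (6*(6^2 - 1)) = 1 - 108/210 = 0.485714.
Step 4: Under H0, t = rho * sqrt((n-2)/(1-rho^2)) = 1.1113 ~ t(4).
Step 5: Two-sided p-value from the t-distribution with 4 df = 0.328723.
Step 6: alpha = 0.05. fail to reject H0.

rho = 0.4857, p = 0.328723, fail to reject H0 at alpha = 0.05.


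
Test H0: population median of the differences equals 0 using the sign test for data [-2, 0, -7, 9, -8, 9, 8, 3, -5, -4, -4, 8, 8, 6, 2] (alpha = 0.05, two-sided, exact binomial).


Step 1: Discard zero differences. Original n = 15; n_eff = number of nonzero differences = 14.
Nonzero differences (with sign): -2, -7, +9, -8, +9, +8, +3, -5, -4, -4, +8, +8, +6, +2
Step 2: Count signs: positive = 8, negative = 6.
Step 3: Under H0: P(positive) = 0.5, so the number of positives S ~ Bin(14, 0.5).
Step 4: Two-sided exact p-value = sum of Bin(14,0.5) probabilities at or below the observed probability = 0.790527.
Step 5: alpha = 0.05. fail to reject H0.

n_eff = 14, pos = 8, neg = 6, p = 0.790527, fail to reject H0.


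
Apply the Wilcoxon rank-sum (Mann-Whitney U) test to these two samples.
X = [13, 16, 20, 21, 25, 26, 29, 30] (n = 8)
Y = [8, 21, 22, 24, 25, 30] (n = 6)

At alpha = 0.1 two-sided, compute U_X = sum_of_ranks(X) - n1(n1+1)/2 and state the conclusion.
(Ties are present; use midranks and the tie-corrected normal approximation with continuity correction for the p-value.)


Step 1: Combine and sort all 14 observations; assign midranks.
sorted (value, group): (8,Y), (13,X), (16,X), (20,X), (21,X), (21,Y), (22,Y), (24,Y), (25,X), (25,Y), (26,X), (29,X), (30,X), (30,Y)
ranks: 8->1, 13->2, 16->3, 20->4, 21->5.5, 21->5.5, 22->7, 24->8, 25->9.5, 25->9.5, 26->11, 29->12, 30->13.5, 30->13.5
Step 2: Rank sum for X: R1 = 2 + 3 + 4 + 5.5 + 9.5 + 11 + 12 + 13.5 = 60.5.
Step 3: U_X = R1 - n1(n1+1)/2 = 60.5 - 8*9/2 = 60.5 - 36 = 24.5.
       U_Y = n1*n2 - U_X = 48 - 24.5 = 23.5.
Step 4: Ties are present, so use the tie-corrected normal approximation (with continuity correction) for the p-value.
Step 5: p-value = 1.000000; compare to alpha = 0.1. fail to reject H0.

U_X = 24.5, p = 1.000000, fail to reject H0 at alpha = 0.1.


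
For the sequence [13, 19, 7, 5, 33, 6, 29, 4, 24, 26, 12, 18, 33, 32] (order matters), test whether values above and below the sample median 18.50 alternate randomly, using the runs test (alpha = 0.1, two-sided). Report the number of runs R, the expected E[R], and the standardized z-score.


Step 1: Compute median = 18.50; label A = above, B = below.
Labels in order: BABBABABAABBAA  (n_A = 7, n_B = 7)
Step 2: Count runs R = 10.
Step 3: Under H0 (random ordering), E[R] = 2*n_A*n_B/(n_A+n_B) + 1 = 2*7*7/14 + 1 = 8.0000.
        Var[R] = 2*n_A*n_B*(2*n_A*n_B - n_A - n_B) / ((n_A+n_B)^2 * (n_A+n_B-1)) = 8232/2548 = 3.2308.
        SD[R] = 1.7974.
Step 4: Continuity-corrected z = (R - 0.5 - E[R]) / SD[R] = (10 - 0.5 - 8.0000) / 1.7974 = 0.8345.
Step 5: Two-sided p-value via normal approximation = 2*(1 - Phi(|z|)) = 0.403986.
Step 6: alpha = 0.1. fail to reject H0.

R = 10, z = 0.8345, p = 0.403986, fail to reject H0.


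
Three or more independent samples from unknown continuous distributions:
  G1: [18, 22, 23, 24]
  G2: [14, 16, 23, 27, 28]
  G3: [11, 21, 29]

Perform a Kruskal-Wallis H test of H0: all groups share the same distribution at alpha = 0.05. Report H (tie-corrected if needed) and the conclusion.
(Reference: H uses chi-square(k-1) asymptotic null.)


Step 1: Combine all N = 12 observations and assign midranks.
sorted (value, group, rank): (11,G3,1), (14,G2,2), (16,G2,3), (18,G1,4), (21,G3,5), (22,G1,6), (23,G1,7.5), (23,G2,7.5), (24,G1,9), (27,G2,10), (28,G2,11), (29,G3,12)
Step 2: Sum ranks within each group.
R_1 = 26.5 (n_1 = 4)
R_2 = 33.5 (n_2 = 5)
R_3 = 18 (n_3 = 3)
Step 3: H = 12/(N(N+1)) * sum(R_i^2/n_i) - 3(N+1)
     = 12/(12*13) * (26.5^2/4 + 33.5^2/5 + 18^2/3) - 3*13
     = 0.076923 * 508.012 - 39
     = 0.077885.
Step 4: Ties present; correction factor C = 1 - 6/(12^3 - 12) = 0.996503. Corrected H = 0.077885 / 0.996503 = 0.078158.
Step 5: Under H0, H ~ chi^2(2); p-value = 0.961675.
Step 6: alpha = 0.05. fail to reject H0.

H = 0.0782, df = 2, p = 0.961675, fail to reject H0.


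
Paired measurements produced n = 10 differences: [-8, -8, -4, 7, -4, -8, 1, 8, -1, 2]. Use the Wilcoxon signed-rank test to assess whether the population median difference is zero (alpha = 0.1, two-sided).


Step 1: Drop any zero differences (none here) and take |d_i|.
|d| = [8, 8, 4, 7, 4, 8, 1, 8, 1, 2]
Step 2: Midrank |d_i| (ties get averaged ranks).
ranks: |8|->8.5, |8|->8.5, |4|->4.5, |7|->6, |4|->4.5, |8|->8.5, |1|->1.5, |8|->8.5, |1|->1.5, |2|->3
Step 3: Attach original signs; sum ranks with positive sign and with negative sign.
W+ = 6 + 1.5 + 8.5 + 3 = 19
W- = 8.5 + 8.5 + 4.5 + 4.5 + 8.5 + 1.5 = 36
(Check: W+ + W- = 55 should equal n(n+1)/2 = 55.)
Step 4: Test statistic W = min(W+, W-) = 19.
Step 5: Ties in |d|, so use the tie-corrected normal approximation.
        E[W] = n(n+1)/4 = 10*11/4 = 27.5.
        Tie groups: |d|=1 (t=2), |d|=4 (t=2), |d|=8 (t=4); sum(t^3 - t) = 72.
        Var[W] = n(n+1)(2n+1)/24 - sum(t^3-t)/48 = 2310/24 - 72/48 = 94.75.
        z = (W - E[W]) / sqrt(Var[W]) = (19 - 27.5) / 9.7340 = -0.8732.
        Two-sided p = 2*Phi(z) = 0.382537.
Step 6: alpha = 0.1. fail to reject H0.

W+ = 19, W- = 36, W = min = 19, p = 0.382537, fail to reject H0.


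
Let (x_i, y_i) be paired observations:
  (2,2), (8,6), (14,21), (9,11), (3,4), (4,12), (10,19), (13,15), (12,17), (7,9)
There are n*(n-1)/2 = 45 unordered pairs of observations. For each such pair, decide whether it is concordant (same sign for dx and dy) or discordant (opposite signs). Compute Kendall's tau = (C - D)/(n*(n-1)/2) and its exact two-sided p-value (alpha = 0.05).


Step 1: Enumerate the 45 unordered pairs (i,j) with i<j and classify each by sign(x_j-x_i) * sign(y_j-y_i).
  (1,2):dx=+6,dy=+4->C; (1,3):dx=+12,dy=+19->C; (1,4):dx=+7,dy=+9->C; (1,5):dx=+1,dy=+2->C
  (1,6):dx=+2,dy=+10->C; (1,7):dx=+8,dy=+17->C; (1,8):dx=+11,dy=+13->C; (1,9):dx=+10,dy=+15->C
  (1,10):dx=+5,dy=+7->C; (2,3):dx=+6,dy=+15->C; (2,4):dx=+1,dy=+5->C; (2,5):dx=-5,dy=-2->C
  (2,6):dx=-4,dy=+6->D; (2,7):dx=+2,dy=+13->C; (2,8):dx=+5,dy=+9->C; (2,9):dx=+4,dy=+11->C
  (2,10):dx=-1,dy=+3->D; (3,4):dx=-5,dy=-10->C; (3,5):dx=-11,dy=-17->C; (3,6):dx=-10,dy=-9->C
  (3,7):dx=-4,dy=-2->C; (3,8):dx=-1,dy=-6->C; (3,9):dx=-2,dy=-4->C; (3,10):dx=-7,dy=-12->C
  (4,5):dx=-6,dy=-7->C; (4,6):dx=-5,dy=+1->D; (4,7):dx=+1,dy=+8->C; (4,8):dx=+4,dy=+4->C
  (4,9):dx=+3,dy=+6->C; (4,10):dx=-2,dy=-2->C; (5,6):dx=+1,dy=+8->C; (5,7):dx=+7,dy=+15->C
  (5,8):dx=+10,dy=+11->C; (5,9):dx=+9,dy=+13->C; (5,10):dx=+4,dy=+5->C; (6,7):dx=+6,dy=+7->C
  (6,8):dx=+9,dy=+3->C; (6,9):dx=+8,dy=+5->C; (6,10):dx=+3,dy=-3->D; (7,8):dx=+3,dy=-4->D
  (7,9):dx=+2,dy=-2->D; (7,10):dx=-3,dy=-10->C; (8,9):dx=-1,dy=+2->D; (8,10):dx=-6,dy=-6->C
  (9,10):dx=-5,dy=-8->C
Step 2: C = 38, D = 7, total pairs = 45.
Step 3: tau = (C - D)/(n(n-1)/2) = (38 - 7)/45 = 0.688889.
Step 4: Exact two-sided p-value (enumerate n! = 3628800 permutations of y under H0): p = 0.004687.
Step 5: alpha = 0.05. reject H0.

tau_b = 0.6889 (C=38, D=7), p = 0.004687, reject H0.


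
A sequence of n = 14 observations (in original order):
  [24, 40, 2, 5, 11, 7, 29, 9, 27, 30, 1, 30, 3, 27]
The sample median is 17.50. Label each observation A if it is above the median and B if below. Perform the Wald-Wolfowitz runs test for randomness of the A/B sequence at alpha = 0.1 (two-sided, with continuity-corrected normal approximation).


Step 1: Compute median = 17.50; label A = above, B = below.
Labels in order: AABBBBABAABABA  (n_A = 7, n_B = 7)
Step 2: Count runs R = 9.
Step 3: Under H0 (random ordering), E[R] = 2*n_A*n_B/(n_A+n_B) + 1 = 2*7*7/14 + 1 = 8.0000.
        Var[R] = 2*n_A*n_B*(2*n_A*n_B - n_A - n_B) / ((n_A+n_B)^2 * (n_A+n_B-1)) = 8232/2548 = 3.2308.
        SD[R] = 1.7974.
Step 4: Continuity-corrected z = (R - 0.5 - E[R]) / SD[R] = (9 - 0.5 - 8.0000) / 1.7974 = 0.2782.
Step 5: Two-sided p-value via normal approximation = 2*(1 - Phi(|z|)) = 0.780879.
Step 6: alpha = 0.1. fail to reject H0.

R = 9, z = 0.2782, p = 0.780879, fail to reject H0.


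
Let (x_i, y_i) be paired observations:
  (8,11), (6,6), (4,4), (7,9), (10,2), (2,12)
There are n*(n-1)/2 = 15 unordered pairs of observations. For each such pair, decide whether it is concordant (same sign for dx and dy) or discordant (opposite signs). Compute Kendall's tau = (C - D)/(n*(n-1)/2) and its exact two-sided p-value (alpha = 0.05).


Step 1: Enumerate the 15 unordered pairs (i,j) with i<j and classify each by sign(x_j-x_i) * sign(y_j-y_i).
  (1,2):dx=-2,dy=-5->C; (1,3):dx=-4,dy=-7->C; (1,4):dx=-1,dy=-2->C; (1,5):dx=+2,dy=-9->D
  (1,6):dx=-6,dy=+1->D; (2,3):dx=-2,dy=-2->C; (2,4):dx=+1,dy=+3->C; (2,5):dx=+4,dy=-4->D
  (2,6):dx=-4,dy=+6->D; (3,4):dx=+3,dy=+5->C; (3,5):dx=+6,dy=-2->D; (3,6):dx=-2,dy=+8->D
  (4,5):dx=+3,dy=-7->D; (4,6):dx=-5,dy=+3->D; (5,6):dx=-8,dy=+10->D
Step 2: C = 6, D = 9, total pairs = 15.
Step 3: tau = (C - D)/(n(n-1)/2) = (6 - 9)/15 = -0.200000.
Step 4: Exact two-sided p-value (enumerate n! = 720 permutations of y under H0): p = 0.719444.
Step 5: alpha = 0.05. fail to reject H0.

tau_b = -0.2000 (C=6, D=9), p = 0.719444, fail to reject H0.
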